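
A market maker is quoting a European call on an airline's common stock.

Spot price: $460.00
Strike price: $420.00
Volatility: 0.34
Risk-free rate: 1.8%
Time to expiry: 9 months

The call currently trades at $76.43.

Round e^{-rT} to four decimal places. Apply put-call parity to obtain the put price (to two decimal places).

e^(−rT) = e^(−0.018·0.75) = 0.9866
Put-call parity: C − P = S − K·e^(−rT) = 460 − 420·0.9866 = 460 − 414.3720 = 45.6280
P = C − (C − P) = 76.43 − (45.6280) = 30.8020

$30.80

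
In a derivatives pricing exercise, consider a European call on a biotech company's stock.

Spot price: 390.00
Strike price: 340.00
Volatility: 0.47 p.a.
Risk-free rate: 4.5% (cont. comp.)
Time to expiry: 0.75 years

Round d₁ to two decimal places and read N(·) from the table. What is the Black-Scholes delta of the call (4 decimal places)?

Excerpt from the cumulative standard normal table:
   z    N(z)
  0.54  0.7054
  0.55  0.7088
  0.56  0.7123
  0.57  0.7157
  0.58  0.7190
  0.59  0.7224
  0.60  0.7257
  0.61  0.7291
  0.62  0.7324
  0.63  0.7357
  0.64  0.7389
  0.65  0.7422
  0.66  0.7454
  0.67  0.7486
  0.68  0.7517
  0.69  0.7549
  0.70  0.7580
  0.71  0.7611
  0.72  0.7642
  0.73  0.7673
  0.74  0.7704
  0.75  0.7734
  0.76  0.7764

0.7324

σ√T = 0.47 × 0.8660 = 0.4070
ln(S/K) + (r + σ²/2)T = ln(390/340) + (0.045 + 0.47²/2)·0.75 = 0.1372 + 0.1166 = 0.2538
d₁ = 0.2538 / 0.4070 = 0.6235 ⇒ 0.62
N(d₁) = N(0.62) = 0.7324
Δ_call = N(d₁) = 0.7324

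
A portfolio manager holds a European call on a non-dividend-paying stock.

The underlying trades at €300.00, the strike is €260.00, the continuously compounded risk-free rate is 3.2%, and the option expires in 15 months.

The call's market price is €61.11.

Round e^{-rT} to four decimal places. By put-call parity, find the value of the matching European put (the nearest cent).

exp(−rT) = exp(−0.032·1.25) = 0.9608
Put-call parity: C − P = S − K·e^(−rT) = 300 − 260·0.9608 = 300 − 249.8080 = 50.1920
P = C − (C − P) = 61.11 − (50.1920) = 10.9180

€10.92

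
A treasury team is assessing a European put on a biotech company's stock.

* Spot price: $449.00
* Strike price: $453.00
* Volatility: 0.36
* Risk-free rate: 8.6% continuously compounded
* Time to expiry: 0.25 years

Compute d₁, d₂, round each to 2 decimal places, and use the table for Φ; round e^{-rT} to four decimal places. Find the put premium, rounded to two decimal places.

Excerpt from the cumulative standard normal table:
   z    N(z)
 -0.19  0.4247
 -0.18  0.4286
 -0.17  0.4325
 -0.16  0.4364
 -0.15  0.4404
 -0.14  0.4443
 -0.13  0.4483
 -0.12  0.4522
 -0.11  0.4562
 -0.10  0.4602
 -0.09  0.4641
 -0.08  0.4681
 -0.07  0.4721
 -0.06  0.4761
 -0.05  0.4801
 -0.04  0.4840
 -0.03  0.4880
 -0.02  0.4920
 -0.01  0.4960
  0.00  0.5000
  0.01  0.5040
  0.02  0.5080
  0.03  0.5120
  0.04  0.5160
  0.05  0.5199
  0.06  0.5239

σ√T = 0.36·√0.25 = 0.1800
ln(S/K) + (r + σ²/2)T = ln(449/453) + (0.086 + 0.36²/2)·0.25 = -0.0089 + 0.0377 = 0.0288
d₁ = 0.0288 / 0.1800 = 0.1602 → 0.16
d₂ = d₁ − σ√T = 0.1602 − 0.1800 = -0.0198 → -0.02
exp(−rT) = exp(−0.086·0.25) = 0.9787
N(−d₂) = N(0.02) = 0.5080;  N(−d₁) = N(-0.16) = 0.4364
P = 453·0.9787·0.5080 − 449·0.4364 = 225.2224 − 195.9436 = 29.2788

$29.28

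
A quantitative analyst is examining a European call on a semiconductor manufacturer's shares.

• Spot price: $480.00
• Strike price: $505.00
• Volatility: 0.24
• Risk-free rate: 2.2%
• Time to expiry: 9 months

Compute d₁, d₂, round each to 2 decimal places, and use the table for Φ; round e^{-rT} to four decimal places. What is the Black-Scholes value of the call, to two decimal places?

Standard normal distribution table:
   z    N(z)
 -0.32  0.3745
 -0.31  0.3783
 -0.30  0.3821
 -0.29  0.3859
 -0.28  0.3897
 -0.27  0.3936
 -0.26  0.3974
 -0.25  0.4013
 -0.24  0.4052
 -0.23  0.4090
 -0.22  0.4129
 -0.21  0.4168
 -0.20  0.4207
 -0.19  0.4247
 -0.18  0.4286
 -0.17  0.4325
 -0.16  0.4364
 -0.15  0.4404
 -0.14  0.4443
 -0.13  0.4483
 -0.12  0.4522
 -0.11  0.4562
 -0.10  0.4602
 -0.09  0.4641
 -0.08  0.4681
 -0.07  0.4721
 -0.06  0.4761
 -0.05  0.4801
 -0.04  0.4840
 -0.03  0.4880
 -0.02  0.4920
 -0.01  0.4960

σ√T = 0.24·√0.75 = 0.2078
ln(S/K) + (r + σ²/2)T = ln(480/505) + (0.022 + 0.24²/2)·0.75 = -0.0508 + 0.0381 = -0.0127
d₁ = -0.0127 / 0.2078 = -0.0610 ≈ -0.06
d₂ = d₁ − σ√T = -0.0610 − 0.2078 = -0.2688 ≈ -0.27
e^(−rT) = e^(−0.022·0.75) = 0.9836
N(d₁) = N(-0.06) = 0.4761;  N(d₂) = N(-0.27) = 0.3936
C = 480·0.4761 − 505·0.9836·0.3936 = 228.5280 − 195.5082 = 33.0198

$33.02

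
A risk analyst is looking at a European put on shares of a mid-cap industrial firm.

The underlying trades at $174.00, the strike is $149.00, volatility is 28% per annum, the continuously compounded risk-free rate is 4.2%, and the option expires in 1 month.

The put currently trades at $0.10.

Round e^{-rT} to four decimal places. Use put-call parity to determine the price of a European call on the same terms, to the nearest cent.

exp(−rT) = exp(−0.042·0.08333) = 0.9965
Put-call parity: C − P = S − K·e^(−rT) = 174 − 149·0.9965 = 174 − 148.4785 = 25.5215
C = P + (C − P) = 0.10 + (25.5215) = 25.6215

$25.62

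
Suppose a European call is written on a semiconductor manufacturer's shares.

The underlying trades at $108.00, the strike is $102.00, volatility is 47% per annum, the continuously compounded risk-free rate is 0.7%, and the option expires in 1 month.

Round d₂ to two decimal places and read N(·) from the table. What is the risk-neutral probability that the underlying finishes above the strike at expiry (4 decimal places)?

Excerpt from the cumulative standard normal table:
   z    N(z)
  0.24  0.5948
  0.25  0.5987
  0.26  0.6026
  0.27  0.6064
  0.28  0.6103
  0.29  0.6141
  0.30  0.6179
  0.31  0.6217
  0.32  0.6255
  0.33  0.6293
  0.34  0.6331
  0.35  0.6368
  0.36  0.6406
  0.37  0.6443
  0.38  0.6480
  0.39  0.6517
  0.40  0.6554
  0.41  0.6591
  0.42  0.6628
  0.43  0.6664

σ√T = 0.47 × 0.2887 = 0.1357
d₁ = [ln(108/102) + (0.007 + ½·0.47²)·0.08333] / (σ√T) = (0.0572 + 0.0098) / 0.1357 = 0.4934 which rounds to 0.49
d₂ = 0.4934 − 0.1357 = 0.3577 which rounds to 0.36
Pr(exercise) under Q = N(d₂) = 0.6406

0.6406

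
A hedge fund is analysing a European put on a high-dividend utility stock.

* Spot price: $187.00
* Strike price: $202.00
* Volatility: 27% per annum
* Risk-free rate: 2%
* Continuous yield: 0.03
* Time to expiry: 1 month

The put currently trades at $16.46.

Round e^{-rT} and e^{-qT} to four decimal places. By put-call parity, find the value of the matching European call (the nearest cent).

$1.34

exp(−qT) = exp(−0.03·0.08333) = 0.9975;  exp(−rT) = exp(−0.02·0.08333) = 0.9983
Put-call parity: C − P = S·e^(−qT) − K·e^(−rT) = 187·0.9975 − 202·0.9983 = 186.5325 − 201.6566 = -15.1241
C = P + (C − P) = 16.46 + (-15.1241) = 1.3359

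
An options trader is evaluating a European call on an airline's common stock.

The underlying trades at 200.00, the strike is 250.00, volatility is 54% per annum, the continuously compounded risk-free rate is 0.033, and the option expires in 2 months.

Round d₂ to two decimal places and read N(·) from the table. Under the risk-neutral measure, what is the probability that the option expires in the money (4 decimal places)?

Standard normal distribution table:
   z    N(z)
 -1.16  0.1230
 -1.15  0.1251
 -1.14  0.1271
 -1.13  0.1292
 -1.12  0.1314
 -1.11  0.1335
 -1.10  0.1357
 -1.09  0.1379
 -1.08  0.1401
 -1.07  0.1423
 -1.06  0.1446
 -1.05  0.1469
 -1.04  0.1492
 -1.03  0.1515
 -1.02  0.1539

σ√T = 0.54 × 0.4082 = 0.2205
d₁ = [ln(200/250) + (0.033 + 0.54²/2)·0.1667] / 0.2205 = [-0.2231 + 0.0298] / 0.2205 = -0.8770 ≈ -0.88
d₂ = d₁ − σ√T = -0.8770 − 0.2205 = -1.0975 ≈ -1.10
Risk-neutral Pr[S_T > K] = N(d₂) = N(-1.10) = 0.1357

0.1357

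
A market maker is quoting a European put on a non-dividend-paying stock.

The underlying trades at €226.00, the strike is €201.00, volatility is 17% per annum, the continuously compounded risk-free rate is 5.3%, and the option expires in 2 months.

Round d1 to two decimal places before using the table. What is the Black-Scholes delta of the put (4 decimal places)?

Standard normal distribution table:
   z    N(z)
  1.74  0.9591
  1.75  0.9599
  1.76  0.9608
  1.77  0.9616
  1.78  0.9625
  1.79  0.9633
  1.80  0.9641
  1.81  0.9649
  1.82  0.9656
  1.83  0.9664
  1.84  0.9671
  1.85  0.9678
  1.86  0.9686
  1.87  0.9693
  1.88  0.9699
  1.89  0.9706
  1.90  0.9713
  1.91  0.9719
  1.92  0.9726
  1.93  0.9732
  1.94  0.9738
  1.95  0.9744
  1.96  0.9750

σ√T = 0.17 × 0.4082 = 0.0694
d₁ = [ln(226/201) + (0.053 + 0.17²/2)·0.1667] / 0.0694 = [0.1172 + 0.0112] / 0.0694 = 1.8511 → 1.85
N(d₁) = N(1.85) = 0.9678
Δ_put = N(d₁) − 1 = 0.9678 − 1 = -0.0322

-0.0322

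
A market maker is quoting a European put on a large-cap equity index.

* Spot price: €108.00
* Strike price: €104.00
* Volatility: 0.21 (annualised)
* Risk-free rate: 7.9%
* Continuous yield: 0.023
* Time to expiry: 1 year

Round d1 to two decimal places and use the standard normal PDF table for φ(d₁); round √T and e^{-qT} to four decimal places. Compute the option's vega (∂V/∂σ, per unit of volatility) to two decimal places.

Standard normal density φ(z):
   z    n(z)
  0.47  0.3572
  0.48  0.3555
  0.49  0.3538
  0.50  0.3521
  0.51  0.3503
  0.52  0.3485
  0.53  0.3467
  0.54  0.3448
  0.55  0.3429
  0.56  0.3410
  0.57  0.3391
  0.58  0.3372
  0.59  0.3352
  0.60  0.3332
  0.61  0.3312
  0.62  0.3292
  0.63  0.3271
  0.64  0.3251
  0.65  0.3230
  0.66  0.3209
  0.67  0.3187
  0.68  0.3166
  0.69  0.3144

T = 1;  σ√T = 0.2100
ln(S/K) + (r − q + σ²/2)T = ln(108/104) + (0.079 − 0.023 + 0.21²/2)·1 = 0.0377 + 0.0780 = 0.1158
d₁ = 0.1158 / 0.2100 = 0.5514 → 0.55
√T = √1 = 1.0000
φ(d₁) = φ(0.55) = 0.3429
e^(−qT) = e^(−0.023·1) = 0.9773
vega = S·e^(−qT)·φ(d₁)·√T = 108·0.9773·0.3429·1.0000 = 36.1925

36.19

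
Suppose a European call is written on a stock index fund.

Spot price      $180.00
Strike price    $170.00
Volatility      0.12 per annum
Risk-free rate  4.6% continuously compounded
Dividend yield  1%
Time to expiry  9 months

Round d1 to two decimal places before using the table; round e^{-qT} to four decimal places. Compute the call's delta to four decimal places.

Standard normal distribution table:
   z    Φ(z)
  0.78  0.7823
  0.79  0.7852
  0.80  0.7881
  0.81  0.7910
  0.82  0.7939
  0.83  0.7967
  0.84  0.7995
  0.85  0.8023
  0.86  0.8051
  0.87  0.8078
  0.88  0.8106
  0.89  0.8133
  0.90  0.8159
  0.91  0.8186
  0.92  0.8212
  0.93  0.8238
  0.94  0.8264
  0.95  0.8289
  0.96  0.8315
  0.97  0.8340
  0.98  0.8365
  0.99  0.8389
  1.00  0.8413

T = 0.75;  σ√T = 0.1039
ln(S/K) + (r − q + σ²/2)T = ln(180/170) + (0.046 − 0.01 + 0.12²/2)·0.75 = 0.0572 + 0.0324 = 0.0896
d₁ = 0.0896 / 0.1039 = 0.8618 → 0.86
N(d₁) = N(0.86) = 0.8051
Δ_call = exp(−qT)·N(d₁) = 0.9925·0.8051 = 0.7991

0.7991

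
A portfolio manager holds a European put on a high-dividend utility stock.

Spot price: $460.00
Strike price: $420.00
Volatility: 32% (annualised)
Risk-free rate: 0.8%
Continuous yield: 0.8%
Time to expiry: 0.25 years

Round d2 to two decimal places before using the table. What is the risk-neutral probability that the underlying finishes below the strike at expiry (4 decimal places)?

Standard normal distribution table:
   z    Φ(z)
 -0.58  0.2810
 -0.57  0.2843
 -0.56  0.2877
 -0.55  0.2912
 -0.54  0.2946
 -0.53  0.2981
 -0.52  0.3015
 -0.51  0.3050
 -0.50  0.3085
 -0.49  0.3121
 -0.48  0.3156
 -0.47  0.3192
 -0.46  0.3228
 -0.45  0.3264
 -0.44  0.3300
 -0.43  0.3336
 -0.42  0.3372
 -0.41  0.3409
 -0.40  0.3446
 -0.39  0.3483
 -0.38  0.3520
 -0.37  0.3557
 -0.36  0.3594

0.3121

T = 0.25;  σ√T = 0.1600
d₁ = [ln(460/420) + (0.008 − 0.008 + 0.32²/2)·0.25] / 0.1600 = [0.0910 + 0.0128] / 0.1600 = 0.6486 → 0.65
d₂ = d₁ − σ√T = 0.6486 − 0.1600 = 0.4886 → 0.49
Risk-neutral Pr[S_T < K] = N(−d₂) = N(-0.49) = 0.3121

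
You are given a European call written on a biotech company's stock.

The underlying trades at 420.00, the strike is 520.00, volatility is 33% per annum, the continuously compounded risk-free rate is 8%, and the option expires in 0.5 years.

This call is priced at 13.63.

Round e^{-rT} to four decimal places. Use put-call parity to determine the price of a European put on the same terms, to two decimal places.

93.25

e^(−rT) = e^(−0.08·0.5) = 0.9608
Put-call parity: C − P = S − K·e^(−rT) = 420 − 520·0.9608 = 420 − 499.6160 = -79.6160
P = C − (C − P) = 13.63 − (-79.6160) = 93.2460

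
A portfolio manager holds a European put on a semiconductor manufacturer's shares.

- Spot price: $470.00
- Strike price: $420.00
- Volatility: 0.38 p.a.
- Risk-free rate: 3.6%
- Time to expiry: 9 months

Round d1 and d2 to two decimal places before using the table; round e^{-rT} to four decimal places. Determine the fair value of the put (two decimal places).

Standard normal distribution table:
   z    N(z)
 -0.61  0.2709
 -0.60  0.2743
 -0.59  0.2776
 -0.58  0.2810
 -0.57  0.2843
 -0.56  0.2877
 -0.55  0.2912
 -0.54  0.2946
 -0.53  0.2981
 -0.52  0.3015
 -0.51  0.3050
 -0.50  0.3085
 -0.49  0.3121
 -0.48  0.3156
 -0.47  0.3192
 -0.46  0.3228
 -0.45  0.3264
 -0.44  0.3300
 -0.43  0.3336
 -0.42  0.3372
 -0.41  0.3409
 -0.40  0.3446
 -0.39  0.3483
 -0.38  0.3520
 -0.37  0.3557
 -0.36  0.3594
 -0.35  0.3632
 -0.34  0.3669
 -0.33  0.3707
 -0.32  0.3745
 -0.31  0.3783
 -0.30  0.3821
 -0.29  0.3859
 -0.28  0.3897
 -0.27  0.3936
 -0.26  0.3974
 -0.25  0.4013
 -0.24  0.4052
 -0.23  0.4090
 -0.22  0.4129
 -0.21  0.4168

T = 0.75;  σ√T = 0.3291
d₁ = [ln(470/420) + (0.036 + ½·0.38²)·0.75] / (σ√T) = (0.1125 + 0.0811) / 0.3291 = 0.5884 which rounds to 0.59
d₂ = 0.5884 − 0.3291 = 0.2593 which rounds to 0.26
e^(−rT) = e^(−0.036·0.75) = 0.9734
P = 420·0.9734·N(-0.26) − 470·N(-0.59) = 420·0.9734·0.3974 − 470·0.2776 = 162.4682 − 130.4720 = 31.9962

$32.00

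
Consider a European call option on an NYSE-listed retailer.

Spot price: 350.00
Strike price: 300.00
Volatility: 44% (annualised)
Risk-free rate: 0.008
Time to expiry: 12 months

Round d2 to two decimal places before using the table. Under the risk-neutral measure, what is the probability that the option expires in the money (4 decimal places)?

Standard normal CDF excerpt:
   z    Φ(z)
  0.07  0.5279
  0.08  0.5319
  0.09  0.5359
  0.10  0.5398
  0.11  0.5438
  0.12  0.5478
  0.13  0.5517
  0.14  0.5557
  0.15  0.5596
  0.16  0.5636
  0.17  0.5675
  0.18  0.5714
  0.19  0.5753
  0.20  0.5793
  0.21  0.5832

0.5596

σ√T = 0.44 × 1.0000 = 0.4400
d₁ = [ln(350/300) + (0.008 + ½·0.44²)·1] / (σ√T) = (0.1542 + 0.1048) / 0.4400 = 0.5885 ≈ 0.59
d₂ = 0.5885 − 0.4400 = 0.1485 ≈ 0.15
Pr(exercise) under Q = N(d₂) = 0.5596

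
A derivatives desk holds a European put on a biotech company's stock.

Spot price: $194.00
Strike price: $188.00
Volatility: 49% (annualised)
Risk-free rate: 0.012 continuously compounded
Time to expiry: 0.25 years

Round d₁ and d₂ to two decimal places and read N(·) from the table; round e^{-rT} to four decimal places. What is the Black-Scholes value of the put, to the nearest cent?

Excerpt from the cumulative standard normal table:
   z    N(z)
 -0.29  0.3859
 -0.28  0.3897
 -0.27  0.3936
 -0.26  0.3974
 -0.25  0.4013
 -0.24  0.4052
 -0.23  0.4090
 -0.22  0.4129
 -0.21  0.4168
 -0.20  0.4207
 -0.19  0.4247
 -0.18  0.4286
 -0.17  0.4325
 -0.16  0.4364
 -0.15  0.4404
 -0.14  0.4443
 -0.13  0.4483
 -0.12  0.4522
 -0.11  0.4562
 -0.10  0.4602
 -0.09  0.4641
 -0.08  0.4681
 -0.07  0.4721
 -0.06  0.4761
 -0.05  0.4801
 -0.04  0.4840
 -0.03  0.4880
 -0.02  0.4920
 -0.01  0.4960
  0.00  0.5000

$15.12

σ√T = 0.49 × 0.5000 = 0.2450
ln(S/K) + (r + σ²/2)T = ln(194/188) + (0.012 + 0.49²/2)·0.25 = 0.0314 + 0.0330 = 0.0644
d₁ = 0.0644 / 0.2450 = 0.2630 → 0.26
d₂ = d₁ − σ√T = 0.2630 − 0.2450 = 0.0180 → 0.02
exp(−rT) = exp(−0.012·0.25) = 0.9970
N(−d₂) = N(-0.02) = 0.4920;  N(−d₁) = N(-0.26) = 0.3974
P = 188·0.9970·0.4920 − 194·0.3974 = 92.2185 − 77.0956 = 15.1229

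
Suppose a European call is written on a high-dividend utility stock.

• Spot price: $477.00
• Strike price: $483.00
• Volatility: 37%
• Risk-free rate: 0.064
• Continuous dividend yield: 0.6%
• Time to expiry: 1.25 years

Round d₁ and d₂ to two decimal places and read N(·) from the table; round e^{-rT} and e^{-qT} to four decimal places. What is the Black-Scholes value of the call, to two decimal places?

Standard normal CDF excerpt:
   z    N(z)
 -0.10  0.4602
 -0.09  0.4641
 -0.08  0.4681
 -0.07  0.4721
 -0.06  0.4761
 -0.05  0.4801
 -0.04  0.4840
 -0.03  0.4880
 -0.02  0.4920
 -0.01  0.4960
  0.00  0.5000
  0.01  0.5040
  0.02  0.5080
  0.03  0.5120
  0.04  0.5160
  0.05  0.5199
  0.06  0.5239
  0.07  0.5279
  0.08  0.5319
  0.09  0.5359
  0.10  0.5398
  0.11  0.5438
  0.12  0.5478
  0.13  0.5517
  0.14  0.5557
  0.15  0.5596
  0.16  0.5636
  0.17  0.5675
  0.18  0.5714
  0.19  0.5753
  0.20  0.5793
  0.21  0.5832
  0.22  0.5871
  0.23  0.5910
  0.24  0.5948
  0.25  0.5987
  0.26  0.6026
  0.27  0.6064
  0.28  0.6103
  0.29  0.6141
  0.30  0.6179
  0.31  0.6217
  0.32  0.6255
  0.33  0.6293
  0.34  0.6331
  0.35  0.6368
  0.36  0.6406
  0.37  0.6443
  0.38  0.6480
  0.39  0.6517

$89.20

σ√T = 0.37·√1.25 = 0.4137
d₁ = [ln(477/483) + (0.064 − 0.006 + 0.37²/2)·1.25] / 0.4137 = [-0.0125 + 0.1581] / 0.4137 = 0.3519 which rounds to 0.35
d₂ = d₁ − σ√T = 0.3519 − 0.4137 = -0.0618 which rounds to -0.06
exp(−qT) = exp(−0.006·1.25) = 0.9925;  exp(−rT) = exp(−0.064·1.25) = 0.9231
N(d₁) = N(0.35) = 0.6368;  N(d₂) = N(-0.06) = 0.4761
C = 477·0.9925·0.6368 − 483·0.9231·0.4761 = 301.4754 − 212.2727 = 89.2028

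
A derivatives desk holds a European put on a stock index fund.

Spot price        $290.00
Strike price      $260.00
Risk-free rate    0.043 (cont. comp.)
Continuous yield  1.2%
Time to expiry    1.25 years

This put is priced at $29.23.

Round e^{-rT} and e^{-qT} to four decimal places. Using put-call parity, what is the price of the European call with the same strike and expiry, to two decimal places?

e^(−qT) = e^(−0.012·1.25) = 0.9851;  e^(−rT) = e^(−0.043·1.25) = 0.9477
Put-call parity: C − P = S·e^(−qT) − K·e^(−rT) = 290·0.9851 − 260·0.9477 = 285.6790 − 246.4020 = 39.2770
C = P + (C − P) = 29.23 + (39.2770) = 68.5070

$68.51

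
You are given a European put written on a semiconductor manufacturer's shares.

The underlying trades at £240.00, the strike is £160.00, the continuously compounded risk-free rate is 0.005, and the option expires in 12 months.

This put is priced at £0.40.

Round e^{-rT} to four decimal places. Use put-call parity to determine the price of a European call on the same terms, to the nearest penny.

exp(−rT) = exp(−0.005·1) = 0.9950
Put-call parity: C − P = S − K·e^(−rT) = 240 − 160·0.9950 = 240 − 159.2000 = 80.8000
C = P + (C − P) = 0.40 + (80.8000) = 81.2000

£81.20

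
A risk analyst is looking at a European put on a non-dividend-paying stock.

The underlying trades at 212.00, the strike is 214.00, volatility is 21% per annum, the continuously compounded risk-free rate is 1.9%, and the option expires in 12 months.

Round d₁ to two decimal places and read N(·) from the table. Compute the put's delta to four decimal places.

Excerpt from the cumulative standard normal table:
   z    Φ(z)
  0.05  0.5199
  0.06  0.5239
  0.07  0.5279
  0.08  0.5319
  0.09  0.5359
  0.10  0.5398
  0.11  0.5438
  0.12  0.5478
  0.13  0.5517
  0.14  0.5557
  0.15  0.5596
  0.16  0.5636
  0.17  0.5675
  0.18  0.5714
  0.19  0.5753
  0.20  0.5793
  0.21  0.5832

-0.4404

σ√T = 0.21·√1 = 0.2100
d₁ = [ln(212/214) + (0.019 + 0.21²/2)·1] / 0.2100 = [-0.0094 + 0.0410] / 0.2100 = 0.1508 ⇒ 0.15
N(d₁) = N(0.15) = 0.5596
Δ_put = N(d₁) − 1 = 0.5596 − 1 = -0.4404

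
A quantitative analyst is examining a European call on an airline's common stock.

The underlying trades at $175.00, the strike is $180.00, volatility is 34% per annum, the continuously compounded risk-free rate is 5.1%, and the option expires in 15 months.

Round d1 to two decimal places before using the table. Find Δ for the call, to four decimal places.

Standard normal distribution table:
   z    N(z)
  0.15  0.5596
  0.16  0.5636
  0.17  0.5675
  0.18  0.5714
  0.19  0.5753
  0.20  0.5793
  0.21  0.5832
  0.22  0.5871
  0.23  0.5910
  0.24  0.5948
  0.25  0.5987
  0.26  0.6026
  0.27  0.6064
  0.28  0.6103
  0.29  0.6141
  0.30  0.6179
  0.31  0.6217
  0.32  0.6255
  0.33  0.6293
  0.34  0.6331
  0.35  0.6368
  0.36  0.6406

σ√T = 0.34·√1.25 = 0.3801
ln(S/K) + (r + σ²/2)T = ln(175/180) + (0.051 + 0.34²/2)·1.25 = -0.0282 + 0.1360 = 0.1078
d₁ = 0.1078 / 0.3801 = 0.2837 ⇒ 0.28
N(d₁) = N(0.28) = 0.6103
Δ_call = N(d₁) = 0.6103

0.6103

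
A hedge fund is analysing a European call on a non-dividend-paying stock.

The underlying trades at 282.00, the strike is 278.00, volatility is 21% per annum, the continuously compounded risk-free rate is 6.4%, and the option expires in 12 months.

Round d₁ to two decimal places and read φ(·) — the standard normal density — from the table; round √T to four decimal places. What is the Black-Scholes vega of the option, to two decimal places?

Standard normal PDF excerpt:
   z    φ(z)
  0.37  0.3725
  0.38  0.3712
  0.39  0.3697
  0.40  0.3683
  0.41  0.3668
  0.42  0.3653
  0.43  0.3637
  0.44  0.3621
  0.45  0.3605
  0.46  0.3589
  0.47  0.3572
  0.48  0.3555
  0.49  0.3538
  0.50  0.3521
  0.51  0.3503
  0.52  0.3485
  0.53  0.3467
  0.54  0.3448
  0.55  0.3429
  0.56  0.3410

σ√T = 0.21·√1 = 0.2100
ln(S/K) + (r + σ²/2)T = ln(282/278) + (0.064 + 0.21²/2)·1 = 0.0143 + 0.0861 = 0.1003
d₁ = 0.1003 / 0.2100 = 0.4778 → 0.48
√T = √1 = 1.0000
φ(d₁) = φ(0.48) = 0.3555
vega = S·φ(d₁)·√T = 282·0.3555·1.0000 = 100.2510

100.25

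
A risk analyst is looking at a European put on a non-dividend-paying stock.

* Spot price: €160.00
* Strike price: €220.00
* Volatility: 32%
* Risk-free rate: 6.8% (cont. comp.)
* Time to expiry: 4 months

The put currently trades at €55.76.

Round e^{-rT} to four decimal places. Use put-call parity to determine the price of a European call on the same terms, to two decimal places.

€0.69

exp(−rT) = exp(−0.068·0.3333) = 0.9776
Put-call parity: C − P = S − K·e^(−rT) = 160 − 220·0.9776 = 160 − 215.0720 = -55.0720
C = P + (C − P) = 55.76 + (-55.0720) = 0.6880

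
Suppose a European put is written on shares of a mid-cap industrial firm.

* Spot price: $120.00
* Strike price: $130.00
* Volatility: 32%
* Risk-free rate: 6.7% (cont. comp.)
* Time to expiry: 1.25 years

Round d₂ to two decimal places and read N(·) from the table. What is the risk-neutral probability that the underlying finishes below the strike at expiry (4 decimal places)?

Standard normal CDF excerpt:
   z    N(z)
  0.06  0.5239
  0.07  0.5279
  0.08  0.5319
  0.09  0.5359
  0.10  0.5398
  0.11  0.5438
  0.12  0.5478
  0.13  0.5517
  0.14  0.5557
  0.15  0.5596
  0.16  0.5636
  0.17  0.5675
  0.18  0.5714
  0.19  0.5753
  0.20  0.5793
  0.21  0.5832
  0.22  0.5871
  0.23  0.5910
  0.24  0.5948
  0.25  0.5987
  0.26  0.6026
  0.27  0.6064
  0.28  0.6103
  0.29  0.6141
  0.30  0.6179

0.5675

σ√T = 0.32 × 1.1180 = 0.3578
d₁ = [ln(120/130) + (0.067 + ½·0.32²)·1.25] / (σ√T) = (-0.0800 + 0.1477) / 0.3578 = 0.1892 → 0.19
d₂ = 0.1892 − 0.3578 = -0.1685 → -0.17
Pr(exercise) under Q = N(−d₂) = N(0.17) = 0.5675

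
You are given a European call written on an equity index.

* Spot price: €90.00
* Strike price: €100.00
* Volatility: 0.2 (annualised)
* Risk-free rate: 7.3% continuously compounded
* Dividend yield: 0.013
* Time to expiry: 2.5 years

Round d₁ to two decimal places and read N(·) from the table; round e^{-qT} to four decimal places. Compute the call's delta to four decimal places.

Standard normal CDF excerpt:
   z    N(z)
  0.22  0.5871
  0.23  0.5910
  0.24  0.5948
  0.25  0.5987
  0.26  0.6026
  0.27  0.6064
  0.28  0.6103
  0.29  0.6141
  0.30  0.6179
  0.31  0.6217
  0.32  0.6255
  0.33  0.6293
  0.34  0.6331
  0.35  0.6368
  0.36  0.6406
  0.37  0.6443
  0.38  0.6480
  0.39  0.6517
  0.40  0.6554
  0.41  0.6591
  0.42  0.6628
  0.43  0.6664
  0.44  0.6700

0.5981

T = 2.5;  σ√T = 0.3162
ln(S/K) + (r − q + σ²/2)T = ln(90/100) + (0.073 − 0.013 + 0.2²/2)·2.5 = -0.1054 + 0.2000 = 0.0946
d₁ = 0.0946 / 0.3162 = 0.2993 ⇒ 0.30
N(d₁) = N(0.30) = 0.6179
Δ_call = exp(−qT)·N(d₁) = 0.9680·0.6179 = 0.5981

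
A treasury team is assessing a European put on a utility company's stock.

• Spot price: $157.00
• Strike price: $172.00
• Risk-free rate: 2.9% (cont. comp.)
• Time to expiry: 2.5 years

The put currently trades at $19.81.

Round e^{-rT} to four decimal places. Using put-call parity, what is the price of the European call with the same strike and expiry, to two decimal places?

e^(−rT) = e^(−0.029·2.5) = 0.9301
Put-call parity: C − P = S − K·e^(−rT) = 157 − 172·0.9301 = 157 − 159.9772 = -2.9772
C = P + (C − P) = 19.81 + (-2.9772) = 16.8328

$16.83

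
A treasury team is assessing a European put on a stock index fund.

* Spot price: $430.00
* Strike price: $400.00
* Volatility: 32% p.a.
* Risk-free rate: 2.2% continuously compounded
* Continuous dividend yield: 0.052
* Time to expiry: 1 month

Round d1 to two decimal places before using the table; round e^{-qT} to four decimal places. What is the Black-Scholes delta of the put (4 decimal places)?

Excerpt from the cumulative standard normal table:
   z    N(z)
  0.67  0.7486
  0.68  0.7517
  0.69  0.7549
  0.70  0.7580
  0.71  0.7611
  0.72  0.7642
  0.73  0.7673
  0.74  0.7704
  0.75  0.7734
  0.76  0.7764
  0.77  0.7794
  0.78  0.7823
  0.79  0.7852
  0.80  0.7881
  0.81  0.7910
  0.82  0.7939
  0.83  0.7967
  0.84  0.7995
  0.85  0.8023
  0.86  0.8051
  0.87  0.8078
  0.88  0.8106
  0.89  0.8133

-0.2110

σ√T = 0.32·√0.08333 = 0.0924
d₁ = [ln(430/400) + (0.022 − 0.052 + ½·0.32²)·0.08333] / (σ√T) = (0.0723 + 0.0018) / 0.0924 = 0.8020 → 0.80
N(d₁) = N(0.80) = 0.7881
Δ_put = exp(−qT)·(N(d₁) − 1) = 0.9957·(0.7881 − 1) = -0.2110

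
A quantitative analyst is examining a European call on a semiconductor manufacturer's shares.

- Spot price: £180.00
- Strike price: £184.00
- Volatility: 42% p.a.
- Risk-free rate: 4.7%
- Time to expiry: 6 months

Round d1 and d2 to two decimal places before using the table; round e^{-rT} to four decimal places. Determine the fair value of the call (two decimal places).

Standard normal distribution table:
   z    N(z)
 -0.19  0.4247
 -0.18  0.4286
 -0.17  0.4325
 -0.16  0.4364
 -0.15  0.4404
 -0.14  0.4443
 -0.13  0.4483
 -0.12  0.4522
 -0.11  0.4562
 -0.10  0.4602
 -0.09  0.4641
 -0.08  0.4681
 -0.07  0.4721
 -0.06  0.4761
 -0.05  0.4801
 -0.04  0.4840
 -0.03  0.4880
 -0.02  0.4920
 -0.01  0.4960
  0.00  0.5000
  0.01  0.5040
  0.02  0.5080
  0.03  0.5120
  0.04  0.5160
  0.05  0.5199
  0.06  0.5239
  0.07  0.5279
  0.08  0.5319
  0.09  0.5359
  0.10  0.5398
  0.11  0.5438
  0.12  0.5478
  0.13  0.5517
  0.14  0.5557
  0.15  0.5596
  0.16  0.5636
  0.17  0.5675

£20.87

σ√T = 0.42·√0.5 = 0.2970
d₁ = [ln(180/184) + (0.047 + ½·0.42²)·0.5] / (σ√T) = (-0.0220 + 0.0676) / 0.2970 = 0.1536 ⇒ 0.15
d₂ = 0.1536 − 0.2970 = -0.1434 ⇒ -0.14
exp(−rT) = exp(−0.047·0.5) = 0.9768
N(d₁) = N(0.15) = 0.5596;  N(d₂) = N(-0.14) = 0.4443
C = 180·0.5596 − 184·0.9768·0.4443 = 100.7280 − 79.8546 = 20.8734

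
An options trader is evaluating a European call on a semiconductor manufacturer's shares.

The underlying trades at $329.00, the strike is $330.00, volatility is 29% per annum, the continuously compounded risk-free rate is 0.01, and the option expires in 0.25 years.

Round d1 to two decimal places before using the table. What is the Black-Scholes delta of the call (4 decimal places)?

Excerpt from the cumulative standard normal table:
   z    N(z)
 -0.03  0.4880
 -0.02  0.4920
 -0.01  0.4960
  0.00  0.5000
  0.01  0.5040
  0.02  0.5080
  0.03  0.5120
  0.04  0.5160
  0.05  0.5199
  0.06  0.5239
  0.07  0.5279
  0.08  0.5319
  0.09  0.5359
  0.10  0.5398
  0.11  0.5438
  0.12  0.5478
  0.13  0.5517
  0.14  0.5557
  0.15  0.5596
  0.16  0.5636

0.5279

T = 0.25;  σ√T = 0.1450
d₁ = [ln(329/330) + (0.01 + 0.29²/2)·0.25] / 0.1450 = [-0.0030 + 0.0130] / 0.1450 = 0.0688 which rounds to 0.07
N(d₁) = N(0.07) = 0.5279
Δ_call = N(d₁) = 0.5279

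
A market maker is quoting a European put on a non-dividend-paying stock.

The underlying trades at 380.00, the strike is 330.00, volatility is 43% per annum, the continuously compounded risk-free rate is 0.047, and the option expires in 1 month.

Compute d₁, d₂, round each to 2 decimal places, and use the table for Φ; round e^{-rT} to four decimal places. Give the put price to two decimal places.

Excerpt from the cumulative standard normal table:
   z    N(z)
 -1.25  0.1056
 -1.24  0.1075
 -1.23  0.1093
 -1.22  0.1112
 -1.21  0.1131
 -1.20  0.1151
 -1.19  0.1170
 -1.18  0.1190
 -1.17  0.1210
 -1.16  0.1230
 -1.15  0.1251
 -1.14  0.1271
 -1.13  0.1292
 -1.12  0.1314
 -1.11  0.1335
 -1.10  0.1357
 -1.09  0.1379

2.35

T = 0.08333;  σ√T = 0.1241
ln(S/K) + (r + σ²/2)T = ln(380/330) + (0.047 + 0.43²/2)·0.08333 = 0.1411 + 0.0116 = 0.1527
d₁ = 0.1527 / 0.1241 = 1.2302 ⇒ 1.23
d₂ = d₁ − σ√T = 1.2302 − 0.1241 = 1.1060 ⇒ 1.11
e^(−rT) = e^(−0.047·0.08333) = 0.9961
N(−d₂) = N(-1.11) = 0.1335;  N(−d₁) = N(-1.23) = 0.1093
P = 330·0.9961·0.1335 − 380·0.1093 = 43.8832 − 41.5340 = 2.3492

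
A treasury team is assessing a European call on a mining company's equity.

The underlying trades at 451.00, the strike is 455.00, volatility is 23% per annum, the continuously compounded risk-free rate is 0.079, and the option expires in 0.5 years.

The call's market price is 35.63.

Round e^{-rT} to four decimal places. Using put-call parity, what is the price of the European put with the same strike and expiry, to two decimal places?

22.02

e^(−rT) = e^(−0.079·0.5) = 0.9613
Put-call parity: C − P = S − K·e^(−rT) = 451 − 455·0.9613 = 451 − 437.3915 = 13.6085
P = C − (C − P) = 35.63 − (13.6085) = 22.0215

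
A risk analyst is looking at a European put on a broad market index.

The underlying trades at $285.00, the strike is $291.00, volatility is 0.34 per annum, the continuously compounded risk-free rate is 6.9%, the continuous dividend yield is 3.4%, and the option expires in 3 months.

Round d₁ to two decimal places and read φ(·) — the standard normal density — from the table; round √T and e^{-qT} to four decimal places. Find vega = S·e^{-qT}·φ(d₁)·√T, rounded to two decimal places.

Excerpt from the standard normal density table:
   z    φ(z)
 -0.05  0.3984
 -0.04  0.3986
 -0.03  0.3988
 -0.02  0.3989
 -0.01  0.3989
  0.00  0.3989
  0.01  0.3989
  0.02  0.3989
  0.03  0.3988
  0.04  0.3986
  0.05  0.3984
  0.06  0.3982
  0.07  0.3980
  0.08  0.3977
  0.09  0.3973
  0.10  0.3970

56.36

σ√T = 0.34·√0.25 = 0.1700
d₁ = [ln(285/291) + (0.069 − 0.034 + 0.34²/2)·0.25] / 0.1700 = [-0.0208 + 0.0232] / 0.1700 = 0.0139 which rounds to 0.01
√T = √0.25 = 0.5000
φ(d₁) = φ(0.01) = 0.3989
e^(−qT) = e^(−0.034·0.25) = 0.9915
vega = S·e^(−qT)·φ(d₁)·√T = 285·0.9915·0.3989·0.5000 = 56.3601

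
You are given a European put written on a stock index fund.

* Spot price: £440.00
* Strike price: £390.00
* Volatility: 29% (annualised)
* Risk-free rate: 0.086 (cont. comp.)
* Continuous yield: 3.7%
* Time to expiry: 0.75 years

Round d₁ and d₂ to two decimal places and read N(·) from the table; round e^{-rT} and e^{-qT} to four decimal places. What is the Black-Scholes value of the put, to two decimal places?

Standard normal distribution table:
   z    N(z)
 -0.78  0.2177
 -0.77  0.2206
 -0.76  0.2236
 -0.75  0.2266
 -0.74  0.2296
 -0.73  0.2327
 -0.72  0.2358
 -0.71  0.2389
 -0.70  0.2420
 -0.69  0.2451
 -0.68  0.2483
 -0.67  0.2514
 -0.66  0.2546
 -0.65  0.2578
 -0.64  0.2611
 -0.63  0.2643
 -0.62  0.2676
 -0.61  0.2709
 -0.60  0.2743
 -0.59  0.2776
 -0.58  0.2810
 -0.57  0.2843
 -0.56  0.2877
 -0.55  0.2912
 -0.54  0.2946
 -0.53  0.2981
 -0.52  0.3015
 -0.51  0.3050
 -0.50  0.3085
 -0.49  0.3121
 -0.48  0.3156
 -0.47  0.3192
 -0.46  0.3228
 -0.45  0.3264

T = 0.75;  σ√T = 0.2511
d₁ = [ln(440/390) + (0.086 − 0.037 + ½·0.29²)·0.75] / (σ√T) = (0.1206 + 0.0683) / 0.2511 = 0.7522 ⇒ 0.75
d₂ = 0.7522 − 0.2511 = 0.5011 ⇒ 0.50
exp(−qT) = exp(−0.037·0.75) = 0.9726;  exp(−rT) = exp(−0.086·0.75) = 0.9375
N(−d₂) = N(-0.50) = 0.3085;  N(−d₁) = N(-0.75) = 0.2266
P = 390·0.9375·0.3085 − 440·0.9726·0.2266 = 112.7953 − 96.9721 = 15.8232

£15.82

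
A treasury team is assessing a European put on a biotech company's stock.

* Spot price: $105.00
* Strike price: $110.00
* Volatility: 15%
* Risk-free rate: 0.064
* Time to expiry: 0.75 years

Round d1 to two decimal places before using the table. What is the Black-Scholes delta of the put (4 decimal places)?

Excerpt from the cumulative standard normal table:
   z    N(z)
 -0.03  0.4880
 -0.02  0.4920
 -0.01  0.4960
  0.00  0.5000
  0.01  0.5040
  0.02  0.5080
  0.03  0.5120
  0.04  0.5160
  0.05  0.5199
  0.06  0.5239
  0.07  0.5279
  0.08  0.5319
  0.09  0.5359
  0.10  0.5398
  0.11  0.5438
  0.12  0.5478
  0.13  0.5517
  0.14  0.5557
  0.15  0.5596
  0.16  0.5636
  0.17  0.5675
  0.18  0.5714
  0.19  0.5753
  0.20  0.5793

σ√T = 0.15 × 0.8660 = 0.1299
d₁ = [ln(105/110) + (0.064 + 0.15²/2)·0.75] / 0.1299 = [-0.0465 + 0.0564] / 0.1299 = 0.0763 ⇒ 0.08
N(d₁) = N(0.08) = 0.5319
Δ_put = N(d₁) − 1 = 0.5319 − 1 = -0.4681

-0.4681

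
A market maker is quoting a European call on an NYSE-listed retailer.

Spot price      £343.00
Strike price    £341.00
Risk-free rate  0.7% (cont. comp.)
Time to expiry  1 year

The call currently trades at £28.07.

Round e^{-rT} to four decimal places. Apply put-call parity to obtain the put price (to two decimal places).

exp(−rT) = exp(−0.007·1) = 0.9930
Put-call parity: C − P = S − K·e^(−rT) = 343 − 341·0.9930 = 343 − 338.6130 = 4.3870
P = C − (C − P) = 28.07 − (4.3870) = 23.6830

£23.68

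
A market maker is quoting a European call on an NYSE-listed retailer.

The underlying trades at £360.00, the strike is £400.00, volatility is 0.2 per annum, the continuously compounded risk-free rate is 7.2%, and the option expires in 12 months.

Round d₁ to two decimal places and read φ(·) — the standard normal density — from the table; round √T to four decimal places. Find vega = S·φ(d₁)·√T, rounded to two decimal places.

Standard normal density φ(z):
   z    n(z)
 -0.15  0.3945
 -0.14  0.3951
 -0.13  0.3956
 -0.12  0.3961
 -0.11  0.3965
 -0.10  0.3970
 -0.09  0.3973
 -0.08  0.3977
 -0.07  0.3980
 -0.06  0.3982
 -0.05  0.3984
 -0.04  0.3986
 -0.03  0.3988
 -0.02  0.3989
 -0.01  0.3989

143.28

σ√T = 0.2·√1 = 0.2000
ln(S/K) + (r + σ²/2)T = ln(360/400) + (0.072 + 0.2²/2)·1 = -0.1054 + 0.0920 = -0.0134
d₁ = -0.0134 / 0.2000 = -0.0668 which rounds to -0.07
√T = √1 = 1.0000
φ(d₁) = φ(-0.07) = 0.3980
vega = S·φ(d₁)·√T = 360·0.3980·1.0000 = 143.2800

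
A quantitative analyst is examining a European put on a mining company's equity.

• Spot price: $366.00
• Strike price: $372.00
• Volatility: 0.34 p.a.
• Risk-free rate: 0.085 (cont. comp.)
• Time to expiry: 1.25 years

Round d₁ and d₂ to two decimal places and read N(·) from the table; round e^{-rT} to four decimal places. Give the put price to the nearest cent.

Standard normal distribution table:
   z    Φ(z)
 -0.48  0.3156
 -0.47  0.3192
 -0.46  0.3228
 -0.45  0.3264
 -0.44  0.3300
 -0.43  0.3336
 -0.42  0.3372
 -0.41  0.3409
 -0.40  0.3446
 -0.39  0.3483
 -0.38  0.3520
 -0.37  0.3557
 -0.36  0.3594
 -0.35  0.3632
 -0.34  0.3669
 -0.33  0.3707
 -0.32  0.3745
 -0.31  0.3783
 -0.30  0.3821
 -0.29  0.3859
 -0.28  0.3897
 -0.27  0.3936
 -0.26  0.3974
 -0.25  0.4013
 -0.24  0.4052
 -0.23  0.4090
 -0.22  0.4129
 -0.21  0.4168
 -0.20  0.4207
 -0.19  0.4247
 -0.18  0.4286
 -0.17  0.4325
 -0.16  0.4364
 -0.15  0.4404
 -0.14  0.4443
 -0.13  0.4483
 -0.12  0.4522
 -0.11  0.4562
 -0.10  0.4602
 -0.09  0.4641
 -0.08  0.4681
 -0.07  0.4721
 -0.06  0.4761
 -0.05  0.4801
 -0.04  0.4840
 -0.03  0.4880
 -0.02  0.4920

T = 1.25;  σ√T = 0.3801
d₁ = [ln(366/372) + (0.085 + 0.34²/2)·1.25] / 0.3801 = [-0.0163 + 0.1785] / 0.3801 = 0.4268 ⇒ 0.43
d₂ = d₁ − σ√T = 0.4268 − 0.3801 = 0.0467 ⇒ 0.05
exp(−rT) = exp(−0.085·1.25) = 0.8992
N(−d₂) = N(-0.05) = 0.4801;  N(−d₁) = N(-0.43) = 0.3336
P = 372·0.8992·0.4801 − 366·0.3336 = 160.5946 − 122.0976 = 38.4970

$38.50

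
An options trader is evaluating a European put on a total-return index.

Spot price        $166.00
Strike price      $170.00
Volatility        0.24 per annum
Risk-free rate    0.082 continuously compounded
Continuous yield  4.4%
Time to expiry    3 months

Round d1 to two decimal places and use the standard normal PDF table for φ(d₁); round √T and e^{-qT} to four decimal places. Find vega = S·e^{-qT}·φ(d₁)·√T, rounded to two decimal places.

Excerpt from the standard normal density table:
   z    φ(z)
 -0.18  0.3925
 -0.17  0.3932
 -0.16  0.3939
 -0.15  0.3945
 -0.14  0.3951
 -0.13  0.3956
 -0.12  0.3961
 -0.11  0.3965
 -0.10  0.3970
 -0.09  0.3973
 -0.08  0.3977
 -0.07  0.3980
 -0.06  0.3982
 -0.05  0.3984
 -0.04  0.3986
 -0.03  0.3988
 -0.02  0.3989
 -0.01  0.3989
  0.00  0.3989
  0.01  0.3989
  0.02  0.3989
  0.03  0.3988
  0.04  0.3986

σ√T = 0.24·√0.25 = 0.1200
d₁ = [ln(166/170) + (0.082 − 0.044 + 0.24²/2)·0.25] / 0.1200 = [-0.0238 + 0.0167] / 0.1200 = -0.0593 ≈ -0.06
√T = √0.25 = 0.5000
φ(d₁) = φ(-0.06) = 0.3982
exp(−qT) = exp(−0.044·0.25) = 0.9891
vega = S·exp(−qT)·φ(d₁)·√T = 166·0.9891·0.3982·0.5000 = 32.6903

32.69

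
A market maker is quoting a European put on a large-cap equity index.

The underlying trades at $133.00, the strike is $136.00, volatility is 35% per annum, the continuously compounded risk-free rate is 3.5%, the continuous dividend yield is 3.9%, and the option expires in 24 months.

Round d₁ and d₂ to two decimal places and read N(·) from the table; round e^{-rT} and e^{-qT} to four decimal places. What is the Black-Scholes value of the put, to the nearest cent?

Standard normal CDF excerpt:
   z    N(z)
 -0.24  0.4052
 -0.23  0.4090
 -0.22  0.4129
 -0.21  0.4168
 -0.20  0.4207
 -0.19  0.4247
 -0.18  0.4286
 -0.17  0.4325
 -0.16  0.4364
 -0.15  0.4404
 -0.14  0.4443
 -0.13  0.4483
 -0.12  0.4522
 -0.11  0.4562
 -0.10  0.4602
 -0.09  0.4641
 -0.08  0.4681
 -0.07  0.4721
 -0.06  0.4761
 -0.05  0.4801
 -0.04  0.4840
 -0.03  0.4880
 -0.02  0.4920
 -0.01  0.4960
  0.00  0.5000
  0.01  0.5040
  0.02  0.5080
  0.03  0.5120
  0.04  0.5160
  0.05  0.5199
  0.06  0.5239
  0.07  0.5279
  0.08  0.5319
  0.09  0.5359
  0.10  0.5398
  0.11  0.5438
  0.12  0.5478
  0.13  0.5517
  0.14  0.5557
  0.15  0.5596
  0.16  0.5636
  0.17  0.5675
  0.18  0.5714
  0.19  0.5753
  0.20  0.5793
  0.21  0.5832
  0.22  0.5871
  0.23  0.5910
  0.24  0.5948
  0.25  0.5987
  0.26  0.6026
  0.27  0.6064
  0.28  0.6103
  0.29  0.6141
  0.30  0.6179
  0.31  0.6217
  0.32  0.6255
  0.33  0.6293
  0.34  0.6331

$26.59

T = 2;  σ√T = 0.4950
d₁ = [ln(133/136) + (0.035 − 0.039 + 0.35²/2)·2] / 0.4950 = [-0.0223 + 0.1145] / 0.4950 = 0.1863 ≈ 0.19
d₂ = d₁ − σ√T = 0.1863 − 0.4950 = -0.3087 ≈ -0.31
exp(−qT) = exp(−0.039·2) = 0.9250;  exp(−rT) = exp(−0.035·2) = 0.9324
N(−d₂) = N(0.31) = 0.6217;  N(−d₁) = N(-0.19) = 0.4247
P = 136·0.9324·0.6217 − 133·0.9250·0.4247 = 78.8355 − 52.2487 = 26.5868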